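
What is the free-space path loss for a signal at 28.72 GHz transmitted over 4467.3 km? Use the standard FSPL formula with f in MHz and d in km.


f = 28.72 GHz = 28720.0000 MHz
d = 4467.3 km
FSPL = 32.44 + 20*log10(28720.0000) + 20*log10(4467.3)
FSPL = 32.44 + 89.1637 + 73.0009
FSPL = 194.6046 dB

194.6046 dB


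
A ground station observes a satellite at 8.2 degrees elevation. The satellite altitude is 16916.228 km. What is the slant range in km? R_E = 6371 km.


h = 16916.228 km, el = 8.2 deg
d = -R_E*sin(el) + sqrt((R_E*sin(el))^2 + 2*R_E*h + h^2)
d = -6371.0000*sin(0.143117) + sqrt((6371.0000*0.1426289)^2 + 2*6371.0000*16916.228 + 16916.228^2)
d = 21508.5157 km

21508.5157 km


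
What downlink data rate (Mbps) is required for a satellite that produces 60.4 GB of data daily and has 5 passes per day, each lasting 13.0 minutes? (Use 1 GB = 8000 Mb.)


total contact time = 5 * 13.0 * 60 = 3900.0000 s
data = 60.4 GB = 483200.0000 Mb
rate = 483200.0000 / 3900.0000 = 123.8974 Mbps

123.8974 Mbps


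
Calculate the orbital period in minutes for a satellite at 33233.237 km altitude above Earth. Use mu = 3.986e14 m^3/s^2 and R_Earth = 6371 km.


r = 39604.2370 km = 3.9604237e+07 m
T = 2*pi*sqrt(r^3/mu) = 2*pi*sqrt(6.2119071e+22 / 3.986e14)
T = 78437.4917 s = 1307.2915 min

1307.2915 minutes


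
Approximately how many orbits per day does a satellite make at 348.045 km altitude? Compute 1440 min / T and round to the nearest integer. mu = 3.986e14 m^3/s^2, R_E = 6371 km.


r = 6.719045e+06 m
T = 2*pi*sqrt(r^3/mu) = 5481.1608 s = 91.3527 min
revs/day = 1440 / 91.3527 = 15.7631
Rounded: 16 revolutions per day

16 revolutions per day


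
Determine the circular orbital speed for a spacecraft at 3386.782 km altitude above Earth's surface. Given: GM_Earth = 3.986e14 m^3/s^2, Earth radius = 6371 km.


r = R_E + alt = 6371.0 + 3386.782 = 9757.7820 km = 9.757782e+06 m
v = sqrt(mu/r) = sqrt(3.986e14 / 9.757782e+06) = 6391.3572 m/s = 6.3914 km/s

6.3914 km/s


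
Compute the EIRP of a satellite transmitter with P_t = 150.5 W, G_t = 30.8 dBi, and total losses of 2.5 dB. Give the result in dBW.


Pt = 150.5 W = 21.7754 dBW
EIRP = Pt_dBW + Gt - losses = 21.7754 + 30.8 - 2.5 = 50.0754 dBW

50.0754 dBW


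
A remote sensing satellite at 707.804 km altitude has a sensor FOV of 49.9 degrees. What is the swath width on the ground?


FOV = 49.9 deg = 0.8709193 rad
swath = 2 * alt * tan(FOV/2) = 2 * 707.804 * tan(0.4354596)
swath = 2 * 707.804 * 0.4652457
swath = 658.6055 km

658.6055 km


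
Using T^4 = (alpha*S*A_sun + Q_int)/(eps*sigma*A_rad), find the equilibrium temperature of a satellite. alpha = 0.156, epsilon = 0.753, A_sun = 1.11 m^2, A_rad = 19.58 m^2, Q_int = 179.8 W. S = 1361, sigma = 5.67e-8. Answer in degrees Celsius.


Numerator = alpha*S*A_sun + Q_int = 0.156*1361*1.11 + 179.8 = 415.4708 W
Denominator = eps*sigma*A_rad = 0.753*5.67e-8*19.58 = 8.3597006e-07 W/K^4
T^4 = 4.9699239e+08 K^4
T = 149.3095 K = -123.8405 C

-123.8405 degrees Celsius


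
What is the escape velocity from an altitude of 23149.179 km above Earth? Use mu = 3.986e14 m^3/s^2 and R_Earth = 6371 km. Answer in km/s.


r = 6371.0 + 23149.179 = 29520.1790 km = 2.9520179e+07 m
v_esc = sqrt(2*mu/r) = sqrt(2*3.986e14 / 2.9520179e+07)
v_esc = 5196.6582 m/s = 5.1967 km/s

5.1967 km/s


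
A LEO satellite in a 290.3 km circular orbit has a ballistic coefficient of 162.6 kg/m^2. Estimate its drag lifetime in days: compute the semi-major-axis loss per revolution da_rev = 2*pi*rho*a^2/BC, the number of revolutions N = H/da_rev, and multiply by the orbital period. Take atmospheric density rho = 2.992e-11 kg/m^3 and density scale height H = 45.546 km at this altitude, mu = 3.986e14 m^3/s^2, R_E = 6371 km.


a = R_E + alt = 6661.3000 km = 6.6613e+06 m
da_rev = 2*pi*rho*a^2/BC = 2*pi*2.992e-11*(6.6613e+06)^2/162.6 = 51.302544 m per revolution
N = H/da_rev = 45546.0000 m / 51.302544 m = 887.7922 revolutions
P = 2*pi*sqrt(a^3/mu) = 5410.6534 s
lifetime = N*P = 887.7922 * 5410.6534 = 4.803536e+06 s = 55.5965 days

55.5965 days


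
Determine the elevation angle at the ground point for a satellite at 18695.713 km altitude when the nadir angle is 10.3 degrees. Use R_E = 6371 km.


r = R_E + alt = 25066.7130 km
Law of sines in the satellite / Earth-center / ground-point triangle:
  sin(nadir)/R_E = sin(90 + el)/r  =>  cos(el) = (r/R_E)*sin(nadir)
cos(el) = (25066.7130 / 6371.0000) * sin(10.3 deg) = 0.7034977
el = arccos(0.7034977) = 45.2917 deg
(Earth-central angle = 90 - nadir - el = 34.4083 deg)

45.2917 degrees


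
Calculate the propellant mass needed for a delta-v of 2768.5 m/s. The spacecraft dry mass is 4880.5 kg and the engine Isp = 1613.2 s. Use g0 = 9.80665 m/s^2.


ve = Isp * g0 = 1613.2 * 9.80665 = 15820.087780 m/s
mass ratio = exp(dv/ve) = exp(2768.5/15820.087780) = 1.19124506
m_prop = m_dry * (mr - 1) = 4880.5 * (1.19124506 - 1)
m_prop = 933.3715 kg

933.3715 kg


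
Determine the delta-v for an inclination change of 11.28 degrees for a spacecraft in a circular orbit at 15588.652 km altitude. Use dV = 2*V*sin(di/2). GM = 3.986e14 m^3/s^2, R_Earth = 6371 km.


r = 21959.6520 km = 2.1959652e+07 m
V = sqrt(mu/r) = 4260.4544 m/s
di = 11.28 deg = 0.1968731 rad
dV = 2*V*sin(di/2) = 2*4260.4544*sin(0.09843657)
dV = 837.4151 m/s = 0.8374151 km/s

0.8374 km/s


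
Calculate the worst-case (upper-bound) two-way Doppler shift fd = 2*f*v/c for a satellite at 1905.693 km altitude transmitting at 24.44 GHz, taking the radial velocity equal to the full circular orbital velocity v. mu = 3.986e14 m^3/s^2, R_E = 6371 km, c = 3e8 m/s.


r = 8.276693e+06 m
v = sqrt(mu/r) = 6939.6924 m/s (worst-case radial velocity)
f = 24.44 GHz = 2.444e+10 Hz
fd = 2*f*v/c = 2*2.444e+10*6939.6924/3.0e+08
fd = 1.1307072e+06 Hz

1.1307e+06 Hz


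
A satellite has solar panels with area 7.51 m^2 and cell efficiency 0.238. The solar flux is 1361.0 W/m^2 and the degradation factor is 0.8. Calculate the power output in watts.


P = area * eta * S * degradation
P = 7.51 * 0.238 * 1361.0 * 0.8
P = 1946.0993 W

1946.0993 W


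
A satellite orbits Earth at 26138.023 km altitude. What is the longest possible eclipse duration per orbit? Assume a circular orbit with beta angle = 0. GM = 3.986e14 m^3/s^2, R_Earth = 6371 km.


r = 32509.0230 km
T = 972.2229 min
Eclipse fraction = arcsin(R_E/r)/pi = arcsin(6371.0000/32509.0230)/pi
= arcsin(0.1959764)/pi = 0.06278759
Eclipse duration = 0.06278759 * 972.2229 = 61.0435 min

61.0435 minutes


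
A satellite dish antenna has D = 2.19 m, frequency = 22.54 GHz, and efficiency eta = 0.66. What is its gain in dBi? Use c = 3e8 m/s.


lambda = c/f = 3e8 / 2.254e+10 = 0.01330967 m
G = eta*(pi*D/lambda)^2 = 0.66*(pi*2.19/0.01330967)^2
G = 176358.8363 (linear)
G = 10*log10(176358.8363) = 52.4640 dBi

52.4640 dBi


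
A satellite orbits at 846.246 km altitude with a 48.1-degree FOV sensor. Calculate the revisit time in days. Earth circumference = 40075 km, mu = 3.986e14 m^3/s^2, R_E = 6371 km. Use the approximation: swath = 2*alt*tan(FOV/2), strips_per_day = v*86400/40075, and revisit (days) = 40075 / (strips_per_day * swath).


swath = 2*846.246*tan(0.4197517) = 755.3164 km
v = sqrt(mu/r) = 7431.6097 m/s = 7.4316 km/s
strips/day = v*86400/40075 = 7.4316*86400/40075 = 16.0222
coverage/day = strips * swath = 16.0222 * 755.3164 = 12101.8576 km
revisit = 40075 / 12101.8576 = 3.3115 days

3.3115 days


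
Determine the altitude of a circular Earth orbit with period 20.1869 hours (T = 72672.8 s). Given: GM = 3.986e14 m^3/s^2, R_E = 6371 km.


T = 72672.8 s
r = (mu*T^2/(4*pi^2))^(1/3) = (3.986e14 * 72672.8^2 / (4*pi^2))^(1/3)
r = 3.7639206e+07 m = 37639.2055 km
alt = r - R_E = 37639.2055 - 6371 = 31268.2055 km

31268.2055 km


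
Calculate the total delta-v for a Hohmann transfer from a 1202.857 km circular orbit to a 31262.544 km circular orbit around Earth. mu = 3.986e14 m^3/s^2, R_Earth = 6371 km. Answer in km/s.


r1 = 7573.8570 km = 7.573857e+06 m
r2 = 37633.5440 km = 3.7633544e+07 m
dv1 = sqrt(mu/r1)*(sqrt(2*r2/(r1+r2)) - 1) = 2106.1468 m/s
dv2 = sqrt(mu/r2)*(1 - sqrt(2*r1/(r1+r2))) = 1370.6107 m/s
total dv = |dv1| + |dv2| = 2106.1468 + 1370.6107 = 3476.7575 m/s = 3.4768 km/s

3.4768 km/s


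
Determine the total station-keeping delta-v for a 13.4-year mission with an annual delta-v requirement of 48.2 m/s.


dV = rate * years = 48.2 * 13.4
dV = 645.8800 m/s

645.8800 m/s


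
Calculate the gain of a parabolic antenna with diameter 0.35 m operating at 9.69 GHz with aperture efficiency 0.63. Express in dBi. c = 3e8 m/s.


lambda = c/f = 3e8 / 9.69e+09 = 0.03095975 m
G = eta*(pi*D/lambda)^2 = 0.63*(pi*0.35/0.03095975)^2
G = 794.6601 (linear)
G = 10*log10(794.6601) = 29.0018 dBi

29.0018 dBi


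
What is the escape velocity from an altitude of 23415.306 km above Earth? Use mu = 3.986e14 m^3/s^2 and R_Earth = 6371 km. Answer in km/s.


r = 6371.0 + 23415.306 = 29786.3060 km = 2.9786306e+07 m
v_esc = sqrt(2*mu/r) = sqrt(2*3.986e14 / 2.9786306e+07)
v_esc = 5173.3912 m/s = 5.1734 km/s

5.1734 km/s


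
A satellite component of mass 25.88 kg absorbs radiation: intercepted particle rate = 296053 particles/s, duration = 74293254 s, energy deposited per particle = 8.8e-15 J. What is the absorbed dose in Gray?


Total energy deposited = rate * time * E_per
  = 296053 * 74293254 * 8.8e-15 = 0.1935537 J
Dose = E_total / mass = 0.1935537 / 25.88
Dose = 0.007478892 Gy

0.0075 Gy


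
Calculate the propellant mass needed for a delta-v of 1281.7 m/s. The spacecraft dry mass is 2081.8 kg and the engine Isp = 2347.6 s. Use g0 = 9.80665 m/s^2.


ve = Isp * g0 = 2347.6 * 9.80665 = 23022.091540 m/s
mass ratio = exp(dv/ve) = exp(1281.7/23022.091540) = 1.05725150
m_prop = m_dry * (mr - 1) = 2081.8 * (1.05725150 - 1)
m_prop = 119.1862 kg

119.1862 kg


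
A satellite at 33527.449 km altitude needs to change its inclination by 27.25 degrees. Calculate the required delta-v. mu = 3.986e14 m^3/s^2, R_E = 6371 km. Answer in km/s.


r = 39898.4490 km = 3.9898449e+07 m
V = sqrt(mu/r) = 3160.7536 m/s
di = 27.25 deg = 0.4756022 rad
dV = 2*V*sin(di/2) = 2*3160.7536*sin(0.2378011)
dV = 1489.1334 m/s = 1.4891 km/s

1.4891 km/s


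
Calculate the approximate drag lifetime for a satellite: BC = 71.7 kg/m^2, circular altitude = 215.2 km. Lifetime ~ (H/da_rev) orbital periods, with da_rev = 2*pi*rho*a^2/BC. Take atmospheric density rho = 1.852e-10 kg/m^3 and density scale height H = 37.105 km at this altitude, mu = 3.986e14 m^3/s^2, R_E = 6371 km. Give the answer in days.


a = R_E + alt = 6586.2000 km = 6.5862e+06 m
da_rev = 2*pi*rho*a^2/BC = 2*pi*1.852e-10*(6.5862e+06)^2/71.7 = 703.998160 m per revolution
N = H/da_rev = 37105.0000 m / 703.998160 m = 52.7061 revolutions
P = 2*pi*sqrt(a^3/mu) = 5319.4116 s
lifetime = N*P = 52.7061 * 5319.4116 = 280365.4572 s = 3.2450 days

3.2450 days


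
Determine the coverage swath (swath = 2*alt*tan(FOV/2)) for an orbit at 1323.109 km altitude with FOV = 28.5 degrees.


FOV = 28.5 deg = 0.4974188 rad
swath = 2 * alt * tan(FOV/2) = 2 * 1323.109 * tan(0.2487094)
swath = 2 * 1323.109 * 0.2539676
swath = 672.0538 km

672.0538 km


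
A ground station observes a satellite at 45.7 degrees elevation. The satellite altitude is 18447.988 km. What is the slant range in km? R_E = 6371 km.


h = 18447.988 km, el = 45.7 deg
d = -R_E*sin(el) + sqrt((R_E*sin(el))^2 + 2*R_E*h + h^2)
d = -6371.0000*sin(0.7976155) + sqrt((6371.0000*0.7156927)^2 + 2*6371.0000*18447.988 + 18447.988^2)
d = 19857.1844 km

19857.1844 km


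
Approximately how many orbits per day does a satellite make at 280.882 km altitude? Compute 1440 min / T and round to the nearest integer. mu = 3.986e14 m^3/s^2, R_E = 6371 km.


r = 6.651882e+06 m
T = 2*pi*sqrt(r^3/mu) = 5399.1827 s = 89.9864 min
revs/day = 1440 / 89.9864 = 16.0024
Rounded: 16 revolutions per day

16 revolutions per day


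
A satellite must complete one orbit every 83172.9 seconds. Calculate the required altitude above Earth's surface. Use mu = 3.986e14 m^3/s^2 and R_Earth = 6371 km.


T = 83172.9 s
r = (mu*T^2/(4*pi^2))^(1/3) = (3.986e14 * 83172.9^2 / (4*pi^2))^(1/3)
r = 4.1182599e+07 m = 41182.5988 km
alt = r - R_E = 41182.5988 - 6371 = 34811.5988 km

34811.5988 km


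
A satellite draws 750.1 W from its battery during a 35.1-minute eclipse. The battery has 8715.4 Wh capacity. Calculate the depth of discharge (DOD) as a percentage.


E_used = P * t / 60 = 750.1 * 35.1 / 60 = 438.8085 Wh
DOD = E_used / E_total * 100 = 438.8085 / 8715.4 * 100
DOD = 5.0349 %

5.0349 %


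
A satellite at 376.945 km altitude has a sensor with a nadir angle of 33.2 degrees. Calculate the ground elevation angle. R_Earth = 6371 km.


r = R_E + alt = 6747.9450 km
Law of sines in the satellite / Earth-center / ground-point triangle:
  sin(nadir)/R_E = sin(90 + el)/r  =>  cos(el) = (r/R_E)*sin(nadir)
cos(el) = (6747.9450 / 6371.0000) * sin(33.2 deg) = 0.5799602
el = arccos(0.5799602) = 54.5523 deg
(Earth-central angle = 90 - nadir - el = 2.2477 deg)

54.5523 degrees


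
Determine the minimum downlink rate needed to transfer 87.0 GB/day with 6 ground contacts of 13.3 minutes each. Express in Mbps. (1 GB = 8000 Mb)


total contact time = 6 * 13.3 * 60 = 4788.0000 s
data = 87.0 GB = 696000.0000 Mb
rate = 696000.0000 / 4788.0000 = 145.3634 Mbps

145.3634 Mbps


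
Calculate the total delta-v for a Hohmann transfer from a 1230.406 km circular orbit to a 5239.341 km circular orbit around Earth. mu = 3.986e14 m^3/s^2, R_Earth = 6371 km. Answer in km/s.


r1 = 7601.4060 km = 7.601406e+06 m
r2 = 11610.3410 km = 1.1610341e+07 m
dv1 = sqrt(mu/r1)*(sqrt(2*r2/(r1+r2)) - 1) = 719.7630 m/s
dv2 = sqrt(mu/r2)*(1 - sqrt(2*r1/(r1+r2))) = 647.0623 m/s
total dv = |dv1| + |dv2| = 719.7630 + 647.0623 = 1366.8253 m/s = 1.3668 km/s

1.3668 km/s


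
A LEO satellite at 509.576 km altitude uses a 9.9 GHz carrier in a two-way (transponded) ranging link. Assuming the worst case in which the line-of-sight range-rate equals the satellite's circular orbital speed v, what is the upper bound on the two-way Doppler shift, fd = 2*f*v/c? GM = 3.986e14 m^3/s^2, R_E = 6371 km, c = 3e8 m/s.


r = 6.880576e+06 m
v = sqrt(mu/r) = 7611.2546 m/s (worst-case radial velocity)
f = 9.9 GHz = 9.9e+09 Hz
fd = 2*f*v/c = 2*9.9e+09*7611.2546/3.0e+08
fd = 502342.8030 Hz

502342.8030 Hz


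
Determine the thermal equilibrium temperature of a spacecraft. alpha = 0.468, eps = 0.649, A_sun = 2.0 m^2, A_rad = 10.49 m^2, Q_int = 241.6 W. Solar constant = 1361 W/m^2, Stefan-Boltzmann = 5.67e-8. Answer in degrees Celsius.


Numerator = alpha*S*A_sun + Q_int = 0.468*1361*2.0 + 241.6 = 1515.4960 W
Denominator = eps*sigma*A_rad = 0.649*5.67e-8*10.49 = 3.8601417e-07 W/K^4
T^4 = 3.9260113e+09 K^4
T = 250.3156 K = -22.8344 C

-22.8344 degrees Celsius


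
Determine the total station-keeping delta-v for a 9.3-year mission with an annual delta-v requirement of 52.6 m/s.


dV = rate * years = 52.6 * 9.3
dV = 489.1800 m/s

489.1800 m/s


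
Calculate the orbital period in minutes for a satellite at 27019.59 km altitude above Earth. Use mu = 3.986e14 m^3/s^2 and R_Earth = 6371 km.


r = 33390.5900 km = 3.339059e+07 m
T = 2*pi*sqrt(r^3/mu) = 2*pi*sqrt(3.7228221e+22 / 3.986e14)
T = 60722.1808 s = 1012.0363 min

1012.0363 minutes


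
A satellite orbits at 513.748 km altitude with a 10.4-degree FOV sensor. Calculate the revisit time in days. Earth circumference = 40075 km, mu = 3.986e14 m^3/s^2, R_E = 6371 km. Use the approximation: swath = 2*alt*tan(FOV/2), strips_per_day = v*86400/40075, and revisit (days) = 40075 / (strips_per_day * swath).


swath = 2*513.748*tan(0.09075712) = 93.5095 km
v = sqrt(mu/r) = 7608.9481 m/s = 7.6089 km/s
strips/day = v*86400/40075 = 7.6089*86400/40075 = 16.4046
coverage/day = strips * swath = 16.4046 * 93.5095 = 1533.9824 km
revisit = 40075 / 1533.9824 = 26.1248 days

26.1248 days


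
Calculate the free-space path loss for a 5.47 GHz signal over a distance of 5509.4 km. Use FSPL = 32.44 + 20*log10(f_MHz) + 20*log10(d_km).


f = 5.47 GHz = 5470.0000 MHz
d = 5509.4 km
FSPL = 32.44 + 20*log10(5470.0000) + 20*log10(5509.4)
FSPL = 32.44 + 74.7597 + 74.8221
FSPL = 182.0218 dB

182.0218 dB


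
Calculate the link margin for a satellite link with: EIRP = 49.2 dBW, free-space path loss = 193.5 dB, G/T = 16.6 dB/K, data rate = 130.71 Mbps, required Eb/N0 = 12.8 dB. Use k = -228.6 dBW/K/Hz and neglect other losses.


C/N0 = EIRP - FSPL + G/T - k = 49.2 - 193.5 + 16.6 - (-228.6)
C/N0 = 100.9000 dB-Hz
R_b = 130.71 Mbps = 1.3071e+08 bps -> 10*log10(R_b) = 81.1631 dB-Hz
Eb/N0 = C/N0 - 10*log10(R_b) = 100.9000 - 81.1631 = 19.7369 dB
Margin = Eb/N0 - Eb/N0_req = 19.7369 - 12.8 = 6.9369 dB (link closes)

6.9369 dB


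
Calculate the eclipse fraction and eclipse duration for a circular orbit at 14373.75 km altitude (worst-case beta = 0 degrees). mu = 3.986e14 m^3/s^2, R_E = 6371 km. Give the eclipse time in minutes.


r = 20744.7500 km
T = 495.5897 min
Eclipse fraction = arcsin(R_E/r)/pi = arcsin(6371.0000/20744.7500)/pi
= arcsin(0.3071138)/pi = 0.09936324
Eclipse duration = 0.09936324 * 495.5897 = 49.2434 min

49.2434 minutes


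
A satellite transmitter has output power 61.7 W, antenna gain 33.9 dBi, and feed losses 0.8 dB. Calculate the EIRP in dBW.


Pt = 61.7 W = 17.9029 dBW
EIRP = Pt_dBW + Gt - losses = 17.9029 + 33.9 - 0.8 = 51.0029 dBW

51.0029 dBW


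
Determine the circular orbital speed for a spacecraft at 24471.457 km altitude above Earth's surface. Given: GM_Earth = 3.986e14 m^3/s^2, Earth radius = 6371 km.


r = R_E + alt = 6371.0 + 24471.457 = 30842.4570 km = 3.0842457e+07 m
v = sqrt(mu/r) = sqrt(3.986e14 / 3.0842457e+07) = 3594.9608 m/s = 3.5950 km/s

3.5950 km/s


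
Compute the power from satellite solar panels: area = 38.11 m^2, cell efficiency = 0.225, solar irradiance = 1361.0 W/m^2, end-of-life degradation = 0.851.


P = area * eta * S * degradation
P = 38.11 * 0.225 * 1361.0 * 0.851
P = 9931.3698 W

9931.3698 W


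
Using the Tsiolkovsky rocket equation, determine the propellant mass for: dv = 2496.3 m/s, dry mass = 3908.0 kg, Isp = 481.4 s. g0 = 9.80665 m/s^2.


ve = Isp * g0 = 481.4 * 9.80665 = 4720.921310 m/s
mass ratio = exp(dv/ve) = exp(2496.3/4720.921310) = 1.69685053
m_prop = m_dry * (mr - 1) = 3908.0 * (1.69685053 - 1)
m_prop = 2723.2919 kg

2723.2919 kg


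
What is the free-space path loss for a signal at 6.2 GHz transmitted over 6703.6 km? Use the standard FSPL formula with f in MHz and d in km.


f = 6.2 GHz = 6200.0000 MHz
d = 6703.6 km
FSPL = 32.44 + 20*log10(6200.0000) + 20*log10(6703.6)
FSPL = 32.44 + 75.8478 + 76.5262
FSPL = 184.8140 dB

184.8140 dB


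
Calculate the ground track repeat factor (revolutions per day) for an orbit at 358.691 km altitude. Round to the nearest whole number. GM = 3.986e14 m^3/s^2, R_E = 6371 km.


r = 6.729691e+06 m
T = 2*pi*sqrt(r^3/mu) = 5494.1929 s = 91.5699 min
revs/day = 1440 / 91.5699 = 15.7257
Rounded: 16 revolutions per day

16 revolutions per day


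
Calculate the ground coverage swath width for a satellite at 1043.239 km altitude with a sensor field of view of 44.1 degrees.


FOV = 44.1 deg = 0.7696902 rad
swath = 2 * alt * tan(FOV/2) = 2 * 1043.239 * tan(0.3848451)
swath = 2 * 1043.239 * 0.4050417
swath = 845.1106 km

845.1106 km


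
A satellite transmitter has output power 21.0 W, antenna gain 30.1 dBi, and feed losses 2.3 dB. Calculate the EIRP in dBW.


Pt = 21.0 W = 13.2222 dBW
EIRP = Pt_dBW + Gt - losses = 13.2222 + 30.1 - 2.3 = 41.0222 dBW

41.0222 dBW


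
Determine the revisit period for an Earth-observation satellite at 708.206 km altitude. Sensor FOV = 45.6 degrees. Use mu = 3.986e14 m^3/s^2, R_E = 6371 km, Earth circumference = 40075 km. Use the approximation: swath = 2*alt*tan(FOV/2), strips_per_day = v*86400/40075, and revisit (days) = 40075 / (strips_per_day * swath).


swath = 2*708.206*tan(0.3979351) = 595.4048 km
v = sqrt(mu/r) = 7503.7157 m/s = 7.5037 km/s
strips/day = v*86400/40075 = 7.5037*86400/40075 = 16.1777
coverage/day = strips * swath = 16.1777 * 595.4048 = 9632.2756 km
revisit = 40075 / 9632.2756 = 4.1605 days

4.1605 days


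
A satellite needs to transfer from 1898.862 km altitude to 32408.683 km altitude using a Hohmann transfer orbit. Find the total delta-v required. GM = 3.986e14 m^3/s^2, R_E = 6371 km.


r1 = 8269.8620 km = 8.269862e+06 m
r2 = 38779.6830 km = 3.8779683e+07 m
dv1 = sqrt(mu/r1)*(sqrt(2*r2/(r1+r2)) - 1) = 1971.1608 m/s
dv2 = sqrt(mu/r2)*(1 - sqrt(2*r1/(r1+r2))) = 1305.1499 m/s
total dv = |dv1| + |dv2| = 1971.1608 + 1305.1499 = 3276.3107 m/s = 3.2763 km/s

3.2763 km/s


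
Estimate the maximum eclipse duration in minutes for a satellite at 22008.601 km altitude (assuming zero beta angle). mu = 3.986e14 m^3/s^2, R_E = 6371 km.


r = 28379.6010 km
T = 792.9931 min
Eclipse fraction = arcsin(R_E/r)/pi = arcsin(6371.0000/28379.6010)/pi
= arcsin(0.2244922)/pi = 0.07207234
Eclipse duration = 0.07207234 * 792.9931 = 57.1529 min

57.1529 minutes


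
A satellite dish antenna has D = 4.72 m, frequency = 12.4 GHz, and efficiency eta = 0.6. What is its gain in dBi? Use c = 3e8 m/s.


lambda = c/f = 3e8 / 1.24e+10 = 0.02419355 m
G = eta*(pi*D/lambda)^2 = 0.6*(pi*4.72/0.02419355)^2
G = 225390.6282 (linear)
G = 10*log10(225390.6282) = 53.5294 dBi

53.5294 dBi


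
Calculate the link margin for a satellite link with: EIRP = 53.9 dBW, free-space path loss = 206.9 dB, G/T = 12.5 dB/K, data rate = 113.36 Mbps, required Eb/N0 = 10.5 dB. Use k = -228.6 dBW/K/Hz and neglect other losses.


C/N0 = EIRP - FSPL + G/T - k = 53.9 - 206.9 + 12.5 - (-228.6)
C/N0 = 88.1000 dB-Hz
R_b = 113.36 Mbps = 1.1336e+08 bps -> 10*log10(R_b) = 80.5446 dB-Hz
Eb/N0 = C/N0 - 10*log10(R_b) = 88.1000 - 80.5446 = 7.5554 dB
Margin = Eb/N0 - Eb/N0_req = 7.5554 - 10.5 = -2.9446 dB (negative margin: link does not close)

-2.9446 dB


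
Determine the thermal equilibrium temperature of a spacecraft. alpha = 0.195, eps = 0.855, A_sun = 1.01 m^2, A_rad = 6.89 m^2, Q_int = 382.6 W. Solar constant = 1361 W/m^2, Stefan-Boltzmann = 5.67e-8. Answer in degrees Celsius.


Numerator = alpha*S*A_sun + Q_int = 0.195*1361*1.01 + 382.6 = 650.6490 W
Denominator = eps*sigma*A_rad = 0.855*5.67e-8*6.89 = 3.3401686e-07 W/K^4
T^4 = 1.9479524e+09 K^4
T = 210.0848 K = -63.0652 C

-63.0652 degrees Celsius


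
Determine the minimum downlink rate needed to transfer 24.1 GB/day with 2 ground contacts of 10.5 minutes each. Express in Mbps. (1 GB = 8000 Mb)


total contact time = 2 * 10.5 * 60 = 1260.0000 s
data = 24.1 GB = 192800.0000 Mb
rate = 192800.0000 / 1260.0000 = 153.0159 Mbps

153.0159 Mbps


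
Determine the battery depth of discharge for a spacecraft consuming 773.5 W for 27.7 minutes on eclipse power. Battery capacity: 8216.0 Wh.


E_used = P * t / 60 = 773.5 * 27.7 / 60 = 357.0992 Wh
DOD = E_used / E_total * 100 = 357.0992 / 8216.0 * 100
DOD = 4.3464 %

4.3464 %


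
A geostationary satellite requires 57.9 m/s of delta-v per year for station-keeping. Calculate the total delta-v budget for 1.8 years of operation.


dV = rate * years = 57.9 * 1.8
dV = 104.2200 m/s

104.2200 m/s


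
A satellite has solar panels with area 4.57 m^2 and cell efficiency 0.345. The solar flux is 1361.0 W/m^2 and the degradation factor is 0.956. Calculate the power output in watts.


P = area * eta * S * degradation
P = 4.57 * 0.345 * 1361.0 * 0.956
P = 2051.4045 W

2051.4045 W


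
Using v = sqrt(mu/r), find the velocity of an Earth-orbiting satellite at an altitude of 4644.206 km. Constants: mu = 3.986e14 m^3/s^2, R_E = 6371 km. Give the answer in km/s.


r = R_E + alt = 6371.0 + 4644.206 = 11015.2060 km = 1.1015206e+07 m
v = sqrt(mu/r) = sqrt(3.986e14 / 1.1015206e+07) = 6015.5084 m/s = 6.0155 km/s

6.0155 km/s


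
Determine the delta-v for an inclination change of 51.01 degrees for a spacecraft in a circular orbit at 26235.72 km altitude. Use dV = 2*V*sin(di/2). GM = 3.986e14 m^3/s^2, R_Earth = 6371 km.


r = 32606.7200 km = 3.260672e+07 m
V = sqrt(mu/r) = 3496.3515 m/s
di = 51.01 deg = 0.8902925 rad
dV = 2*V*sin(di/2) = 2*3496.3515*sin(0.4451462)
dV = 3010.9870 m/s = 3.0110 km/s

3.0110 km/s


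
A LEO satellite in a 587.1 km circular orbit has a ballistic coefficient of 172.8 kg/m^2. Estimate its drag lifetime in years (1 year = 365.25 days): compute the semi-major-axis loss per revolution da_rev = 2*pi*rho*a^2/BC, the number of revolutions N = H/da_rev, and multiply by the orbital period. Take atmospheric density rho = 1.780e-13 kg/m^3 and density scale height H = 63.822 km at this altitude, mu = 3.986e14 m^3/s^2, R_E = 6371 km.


a = R_E + alt = 6958.1000 km = 6.9581e+06 m
da_rev = 2*pi*rho*a^2/BC = 2*pi*1.780e-13*(6.9581e+06)^2/172.8 = 0.313355603 m per revolution
N = H/da_rev = 63822.0000 m / 0.313355603 m = 203672.7583 revolutions
P = 2*pi*sqrt(a^3/mu) = 5776.2665 s
lifetime = N*P = 203672.7583 * 5776.2665 = 1.1764681e+09 s = 13616.5292 days
years = 13616.5292 / 365.25 = 37.2800 years

37.2800 years


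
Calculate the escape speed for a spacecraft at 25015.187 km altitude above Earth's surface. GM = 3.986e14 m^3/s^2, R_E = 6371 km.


r = 6371.0 + 25015.187 = 31386.1870 km = 3.1386187e+07 m
v_esc = sqrt(2*mu/r) = sqrt(2*3.986e14 / 3.1386187e+07)
v_esc = 5039.8123 m/s = 5.0398 km/s

5.0398 km/s


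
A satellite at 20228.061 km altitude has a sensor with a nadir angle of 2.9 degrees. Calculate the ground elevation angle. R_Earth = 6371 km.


r = R_E + alt = 26599.0610 km
Law of sines in the satellite / Earth-center / ground-point triangle:
  sin(nadir)/R_E = sin(90 + el)/r  =>  cos(el) = (r/R_E)*sin(nadir)
cos(el) = (26599.0610 / 6371.0000) * sin(2.9 deg) = 0.2112266
el = arccos(0.2112266) = 77.8058 deg
(Earth-central angle = 90 - nadir - el = 9.2942 deg)

77.8058 degrees


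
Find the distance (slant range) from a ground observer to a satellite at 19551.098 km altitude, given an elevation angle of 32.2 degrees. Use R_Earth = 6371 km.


h = 19551.098 km, el = 32.2 deg
d = -R_E*sin(el) + sqrt((R_E*sin(el))^2 + 2*R_E*h + h^2)
d = -6371.0000*sin(0.561996) + sqrt((6371.0000*0.5328763)^2 + 2*6371.0000*19551.098 + 19551.098^2)
d = 21960.3453 km

21960.3453 km


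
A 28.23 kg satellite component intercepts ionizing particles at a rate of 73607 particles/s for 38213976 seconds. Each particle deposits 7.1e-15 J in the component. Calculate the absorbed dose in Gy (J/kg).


Total energy deposited = rate * time * E_per
  = 73607 * 38213976 * 7.1e-15 = 0.01997099 J
Dose = E_total / mass = 0.01997099 / 28.23
Dose = 7.074387e-04 Gy

7.0744e-04 Gy


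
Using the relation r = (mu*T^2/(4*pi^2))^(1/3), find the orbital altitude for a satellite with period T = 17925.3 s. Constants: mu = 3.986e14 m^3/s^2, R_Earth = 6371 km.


T = 17925.3 s
r = (mu*T^2/(4*pi^2))^(1/3) = (3.986e14 * 17925.3^2 / (4*pi^2))^(1/3)
r = 1.4803695e+07 m = 14803.6954 km
alt = r - R_E = 14803.6954 - 6371 = 8432.6954 km

8432.6954 km


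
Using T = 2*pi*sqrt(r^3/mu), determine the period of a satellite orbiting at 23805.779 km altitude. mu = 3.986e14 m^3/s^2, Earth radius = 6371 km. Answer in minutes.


r = 30176.7790 km = 3.0176779e+07 m
T = 2*pi*sqrt(r^3/mu) = 2*pi*sqrt(2.7480121e+22 / 3.986e14)
T = 52169.9649 s = 869.4994 min

869.4994 minutes


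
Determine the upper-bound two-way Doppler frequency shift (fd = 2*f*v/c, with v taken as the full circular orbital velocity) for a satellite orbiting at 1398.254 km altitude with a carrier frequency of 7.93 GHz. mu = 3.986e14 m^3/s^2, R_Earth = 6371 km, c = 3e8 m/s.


r = 7.769254e+06 m
v = sqrt(mu/r) = 7162.7367 m/s (worst-case radial velocity)
f = 7.93 GHz = 7.93e+09 Hz
fd = 2*f*v/c = 2*7.93e+09*7162.7367/3.0e+08
fd = 378670.0137 Hz

378670.0137 Hz


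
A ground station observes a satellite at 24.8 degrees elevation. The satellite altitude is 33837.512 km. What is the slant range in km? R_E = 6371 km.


h = 33837.512 km, el = 24.8 deg
d = -R_E*sin(el) + sqrt((R_E*sin(el))^2 + 2*R_E*h + h^2)
d = -6371.0000*sin(0.4328417) + sqrt((6371.0000*0.4194521)^2 + 2*6371.0000*33837.512 + 33837.512^2)
d = 37118.0734 km

37118.0734 km


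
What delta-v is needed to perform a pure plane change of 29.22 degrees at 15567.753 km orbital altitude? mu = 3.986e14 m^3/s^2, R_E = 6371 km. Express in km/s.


r = 21938.7530 km = 2.1938753e+07 m
V = sqrt(mu/r) = 4262.4832 m/s
di = 29.22 deg = 0.5099852 rad
dV = 2*V*sin(di/2) = 2*4262.4832*sin(0.2549926)
dV = 2150.3226 m/s = 2.1503 km/s

2.1503 km/s


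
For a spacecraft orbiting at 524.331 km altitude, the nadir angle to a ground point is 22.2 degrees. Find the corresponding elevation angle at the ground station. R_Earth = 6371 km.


r = R_E + alt = 6895.3310 km
Law of sines in the satellite / Earth-center / ground-point triangle:
  sin(nadir)/R_E = sin(90 + el)/r  =>  cos(el) = (r/R_E)*sin(nadir)
cos(el) = (6895.3310 / 6371.0000) * sin(22.2 deg) = 0.4089369
el = arccos(0.4089369) = 65.8619 deg
(Earth-central angle = 90 - nadir - el = 1.9381 deg)

65.8619 degrees


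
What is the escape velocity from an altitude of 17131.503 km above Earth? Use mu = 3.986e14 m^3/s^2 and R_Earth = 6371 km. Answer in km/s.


r = 6371.0 + 17131.503 = 23502.5030 km = 2.3502503e+07 m
v_esc = sqrt(2*mu/r) = sqrt(2*3.986e14 / 2.3502503e+07)
v_esc = 5824.0700 m/s = 5.8241 km/s

5.8241 km/s


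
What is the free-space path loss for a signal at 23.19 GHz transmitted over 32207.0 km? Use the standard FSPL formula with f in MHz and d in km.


f = 23.19 GHz = 23190.0000 MHz
d = 32207.0 km
FSPL = 32.44 + 20*log10(23190.0000) + 20*log10(32207.0)
FSPL = 32.44 + 87.3060 + 90.1590
FSPL = 209.9050 dB

209.9050 dB


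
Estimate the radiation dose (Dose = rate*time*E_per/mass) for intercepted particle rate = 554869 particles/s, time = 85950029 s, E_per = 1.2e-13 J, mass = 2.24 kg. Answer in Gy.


Total energy deposited = rate * time * E_per
  = 554869 * 85950029 * 1.2e-13 = 5.7229 J
Dose = E_total / mass = 5.7229 / 2.24
Dose = 2.5549 Gy

2.5549 Gy


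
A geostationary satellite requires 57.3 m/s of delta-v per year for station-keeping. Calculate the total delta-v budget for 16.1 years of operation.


dV = rate * years = 57.3 * 16.1
dV = 922.5300 m/s

922.5300 m/s


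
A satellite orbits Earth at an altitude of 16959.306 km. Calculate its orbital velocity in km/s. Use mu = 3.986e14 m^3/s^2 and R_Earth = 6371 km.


r = R_E + alt = 6371.0 + 16959.306 = 23330.3060 km = 2.3330306e+07 m
v = sqrt(mu/r) = sqrt(3.986e14 / 2.3330306e+07) = 4133.4095 m/s = 4.1334 km/s

4.1334 km/s


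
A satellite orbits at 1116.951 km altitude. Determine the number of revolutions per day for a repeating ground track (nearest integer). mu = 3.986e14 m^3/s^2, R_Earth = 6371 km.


r = 7.487951e+06 m
T = 2*pi*sqrt(r^3/mu) = 6448.4556 s = 107.4743 min
revs/day = 1440 / 107.4743 = 13.3986
Rounded: 13 revolutions per day

13 revolutions per day


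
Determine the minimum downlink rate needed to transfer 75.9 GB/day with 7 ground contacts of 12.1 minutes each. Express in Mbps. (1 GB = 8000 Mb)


total contact time = 7 * 12.1 * 60 = 5082.0000 s
data = 75.9 GB = 607200.0000 Mb
rate = 607200.0000 / 5082.0000 = 119.4805 Mbps

119.4805 Mbps


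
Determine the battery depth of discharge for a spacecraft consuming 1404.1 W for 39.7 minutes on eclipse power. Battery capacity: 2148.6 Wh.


E_used = P * t / 60 = 1404.1 * 39.7 / 60 = 929.0462 Wh
DOD = E_used / E_total * 100 = 929.0462 / 2148.6 * 100
DOD = 43.2396 %

43.2396 %


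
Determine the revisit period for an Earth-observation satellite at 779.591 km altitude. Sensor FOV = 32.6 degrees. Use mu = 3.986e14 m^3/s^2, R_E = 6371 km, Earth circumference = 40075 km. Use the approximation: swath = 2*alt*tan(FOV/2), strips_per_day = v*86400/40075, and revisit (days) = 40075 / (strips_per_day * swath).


swath = 2*779.591*tan(0.2844887) = 455.9367 km
v = sqrt(mu/r) = 7466.1666 m/s = 7.4662 km/s
strips/day = v*86400/40075 = 7.4662*86400/40075 = 16.0967
coverage/day = strips * swath = 16.0967 * 455.9367 = 7339.0942 km
revisit = 40075 / 7339.0942 = 5.4605 days

5.4605 days


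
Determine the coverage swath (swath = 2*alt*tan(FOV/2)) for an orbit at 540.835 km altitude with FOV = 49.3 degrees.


FOV = 49.3 deg = 0.8604473 rad
swath = 2 * alt * tan(FOV/2) = 2 * 540.835 * tan(0.4302237)
swath = 2 * 540.835 * 0.4588918
swath = 496.3694 km

496.3694 km


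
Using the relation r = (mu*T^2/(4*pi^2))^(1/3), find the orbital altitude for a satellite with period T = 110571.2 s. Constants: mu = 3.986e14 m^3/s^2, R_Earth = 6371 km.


T = 110571.2 s
r = (mu*T^2/(4*pi^2))^(1/3) = (3.986e14 * 110571.2^2 / (4*pi^2))^(1/3)
r = 4.9791346e+07 m = 49791.3461 km
alt = r - R_E = 49791.3461 - 6371 = 43420.3461 km

43420.3461 km


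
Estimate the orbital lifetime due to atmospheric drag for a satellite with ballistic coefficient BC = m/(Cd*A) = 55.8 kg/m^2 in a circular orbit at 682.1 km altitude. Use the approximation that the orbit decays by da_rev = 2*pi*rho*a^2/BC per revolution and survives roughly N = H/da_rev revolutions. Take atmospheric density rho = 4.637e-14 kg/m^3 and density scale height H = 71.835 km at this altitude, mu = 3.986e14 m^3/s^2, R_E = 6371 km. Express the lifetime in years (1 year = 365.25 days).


a = R_E + alt = 7053.1000 km = 7.0531e+06 m
da_rev = 2*pi*rho*a^2/BC = 2*pi*4.637e-14*(7.0531e+06)^2/55.8 = 0.259742399 m per revolution
N = H/da_rev = 71835.0000 m / 0.259742399 m = 276562.4717 revolutions
P = 2*pi*sqrt(a^3/mu) = 5894.9657 s
lifetime = N*P = 276562.4717 * 5894.9657 = 1.6303263e+09 s = 18869.5172 days
years = 18869.5172 / 365.25 = 51.6619 years

51.6619 years


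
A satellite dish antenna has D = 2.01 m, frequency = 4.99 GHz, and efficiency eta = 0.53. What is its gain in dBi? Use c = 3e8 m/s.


lambda = c/f = 3e8 / 4.99e+09 = 0.06012024 m
G = eta*(pi*D/lambda)^2 = 0.53*(pi*2.01/0.06012024)^2
G = 5846.9087 (linear)
G = 10*log10(5846.9087) = 37.6693 dBi

37.6693 dBi


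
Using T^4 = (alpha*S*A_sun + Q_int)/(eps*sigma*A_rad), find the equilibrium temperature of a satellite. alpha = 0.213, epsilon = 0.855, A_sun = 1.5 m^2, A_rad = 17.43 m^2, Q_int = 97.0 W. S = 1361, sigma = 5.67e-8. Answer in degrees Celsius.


Numerator = alpha*S*A_sun + Q_int = 0.213*1361*1.5 + 97.0 = 531.8395 W
Denominator = eps*sigma*A_rad = 0.855*5.67e-8*17.43 = 8.4498026e-07 W/K^4
T^4 = 6.2941057e+08 K^4
T = 158.3921 K = -114.7579 C

-114.7579 degrees Celsius


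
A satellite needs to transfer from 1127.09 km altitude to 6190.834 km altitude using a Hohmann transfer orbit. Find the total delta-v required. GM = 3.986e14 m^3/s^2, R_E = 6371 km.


r1 = 7498.0900 km = 7.49809e+06 m
r2 = 12561.8340 km = 1.2561834e+07 m
dv1 = sqrt(mu/r1)*(sqrt(2*r2/(r1+r2)) - 1) = 868.5206 m/s
dv2 = sqrt(mu/r2)*(1 - sqrt(2*r1/(r1+r2))) = 762.5952 m/s
total dv = |dv1| + |dv2| = 868.5206 + 762.5952 = 1631.1158 m/s = 1.6311 km/s

1.6311 km/s


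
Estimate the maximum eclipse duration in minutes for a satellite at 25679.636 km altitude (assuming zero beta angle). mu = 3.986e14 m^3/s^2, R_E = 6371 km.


r = 32050.6360 km
T = 951.7326 min
Eclipse fraction = arcsin(R_E/r)/pi = arcsin(6371.0000/32050.6360)/pi
= arcsin(0.1987792)/pi = 0.06369766
Eclipse duration = 0.06369766 * 951.7326 = 60.6231 min

60.6231 minutes


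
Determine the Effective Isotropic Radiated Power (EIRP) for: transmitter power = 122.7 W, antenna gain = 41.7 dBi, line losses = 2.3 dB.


Pt = 122.7 W = 20.8884 dBW
EIRP = Pt_dBW + Gt - losses = 20.8884 + 41.7 - 2.3 = 60.2884 dBW

60.2884 dBW


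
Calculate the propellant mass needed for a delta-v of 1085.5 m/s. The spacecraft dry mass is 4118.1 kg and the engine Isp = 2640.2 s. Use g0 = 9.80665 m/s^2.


ve = Isp * g0 = 2640.2 * 9.80665 = 25891.517330 m/s
mass ratio = exp(dv/ve) = exp(1085.5/25891.517330) = 1.04281619
m_prop = m_dry * (mr - 1) = 4118.1 * (1.04281619 - 1)
m_prop = 176.3214 kg

176.3214 kg


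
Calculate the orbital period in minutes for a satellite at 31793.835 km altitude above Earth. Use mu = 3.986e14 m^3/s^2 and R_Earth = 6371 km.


r = 38164.8350 km = 3.8164835e+07 m
T = 2*pi*sqrt(r^3/mu) = 2*pi*sqrt(5.5589167e+22 / 3.986e14)
T = 74200.4100 s = 1236.6735 min

1236.6735 minutes


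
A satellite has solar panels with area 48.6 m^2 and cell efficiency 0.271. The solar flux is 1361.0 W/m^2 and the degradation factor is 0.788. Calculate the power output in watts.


P = area * eta * S * degradation
P = 48.6 * 0.271 * 1361.0 * 0.788
P = 14125.0470 W

14125.0470 W


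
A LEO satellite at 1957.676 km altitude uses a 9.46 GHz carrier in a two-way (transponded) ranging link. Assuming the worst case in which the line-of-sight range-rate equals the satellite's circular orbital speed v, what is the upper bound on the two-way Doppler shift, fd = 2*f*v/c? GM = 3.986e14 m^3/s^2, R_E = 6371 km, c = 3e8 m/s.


r = 8.328676e+06 m
v = sqrt(mu/r) = 6918.0017 m/s (worst-case radial velocity)
f = 9.46 GHz = 9.46e+09 Hz
fd = 2*f*v/c = 2*9.46e+09*6918.0017/3.0e+08
fd = 436295.3062 Hz

436295.3062 Hz


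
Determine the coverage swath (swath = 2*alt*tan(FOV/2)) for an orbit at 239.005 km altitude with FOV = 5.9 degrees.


FOV = 5.9 deg = 0.1029744 rad
swath = 2 * alt * tan(FOV/2) = 2 * 239.005 * tan(0.05148721)
swath = 2 * 239.005 * 0.05153276
swath = 24.6332 km

24.6332 km


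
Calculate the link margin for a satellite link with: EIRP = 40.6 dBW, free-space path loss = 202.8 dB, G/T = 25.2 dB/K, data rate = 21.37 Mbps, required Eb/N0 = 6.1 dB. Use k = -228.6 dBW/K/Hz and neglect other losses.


C/N0 = EIRP - FSPL + G/T - k = 40.6 - 202.8 + 25.2 - (-228.6)
C/N0 = 91.6000 dB-Hz
R_b = 21.37 Mbps = 2.137e+07 bps -> 10*log10(R_b) = 73.2980 dB-Hz
Eb/N0 = C/N0 - 10*log10(R_b) = 91.6000 - 73.2980 = 18.3020 dB
Margin = Eb/N0 - Eb/N0_req = 18.3020 - 6.1 = 12.2020 dB (link closes)

12.2020 dB


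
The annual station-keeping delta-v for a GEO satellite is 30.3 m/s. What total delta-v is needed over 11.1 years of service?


dV = rate * years = 30.3 * 11.1
dV = 336.3300 m/s

336.3300 m/s


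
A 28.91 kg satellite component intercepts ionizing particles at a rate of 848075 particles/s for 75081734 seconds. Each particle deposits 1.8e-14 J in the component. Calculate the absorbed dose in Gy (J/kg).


Total energy deposited = rate * time * E_per
  = 848075 * 75081734 * 1.8e-14 = 1.1461 J
Dose = E_total / mass = 1.1461 / 28.91
Dose = 0.03964542 Gy

0.0396 Gy


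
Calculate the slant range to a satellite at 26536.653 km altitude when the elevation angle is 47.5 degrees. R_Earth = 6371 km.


h = 26536.653 km, el = 47.5 deg
d = -R_E*sin(el) + sqrt((R_E*sin(el))^2 + 2*R_E*h + h^2)
d = -6371.0000*sin(0.8290314) + sqrt((6371.0000*0.7372773)^2 + 2*6371.0000*26536.653 + 26536.653^2)
d = 27927.7600 km

27927.7600 km


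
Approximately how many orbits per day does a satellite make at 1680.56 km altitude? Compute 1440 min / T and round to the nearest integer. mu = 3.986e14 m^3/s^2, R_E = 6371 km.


r = 8.05156e+06 m
T = 2*pi*sqrt(r^3/mu) = 7190.0394 s = 119.8340 min
revs/day = 1440 / 119.8340 = 12.0166
Rounded: 12 revolutions per day

12 revolutions per day


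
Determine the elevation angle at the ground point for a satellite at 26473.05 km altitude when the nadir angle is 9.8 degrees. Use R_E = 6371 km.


r = R_E + alt = 32844.0500 km
Law of sines in the satellite / Earth-center / ground-point triangle:
  sin(nadir)/R_E = sin(90 + el)/r  =>  cos(el) = (r/R_E)*sin(nadir)
cos(el) = (32844.0500 / 6371.0000) * sin(9.8 deg) = 0.8774712
el = arccos(0.8774712) = 28.6612 deg
(Earth-central angle = 90 - nadir - el = 51.5388 deg)

28.6612 degrees


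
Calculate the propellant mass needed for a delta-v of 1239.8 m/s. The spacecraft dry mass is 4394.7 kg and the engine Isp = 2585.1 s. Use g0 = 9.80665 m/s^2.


ve = Isp * g0 = 2585.1 * 9.80665 = 25351.170915 m/s
mass ratio = exp(dv/ve) = exp(1239.8/25351.170915) = 1.05012063
m_prop = m_dry * (mr - 1) = 4394.7 * (1.05012063 - 1)
m_prop = 220.2651 kg

220.2651 kg


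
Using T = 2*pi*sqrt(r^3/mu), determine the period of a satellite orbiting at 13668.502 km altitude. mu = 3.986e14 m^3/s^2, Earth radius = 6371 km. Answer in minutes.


r = 20039.5020 km = 2.0039502e+07 m
T = 2*pi*sqrt(r^3/mu) = 2*pi*sqrt(8.0474961e+21 / 3.986e14)
T = 28231.9976 s = 470.5333 min

470.5333 minutes
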